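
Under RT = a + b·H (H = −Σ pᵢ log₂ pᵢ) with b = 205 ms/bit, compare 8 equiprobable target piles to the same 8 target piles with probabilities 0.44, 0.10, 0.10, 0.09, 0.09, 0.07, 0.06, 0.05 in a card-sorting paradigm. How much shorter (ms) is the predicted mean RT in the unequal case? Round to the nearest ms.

94 ms

The RT saving is b·ΔH. Equiprobable H₀ = log₂(8) = 3.0000 bits; with the given probabilities H = 2.5390 bits.
b·(H₀ − H) = 205 × (3.0000 − 2.5390) = 94.50 ms.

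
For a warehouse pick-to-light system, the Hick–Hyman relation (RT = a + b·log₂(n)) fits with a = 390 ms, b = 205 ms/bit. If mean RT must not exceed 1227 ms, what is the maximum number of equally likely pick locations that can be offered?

16

Information budget: (1227 − 390)/205 = 4.0829 bits, so n ≤ 2^4.0829 = 16.947 → at most 16.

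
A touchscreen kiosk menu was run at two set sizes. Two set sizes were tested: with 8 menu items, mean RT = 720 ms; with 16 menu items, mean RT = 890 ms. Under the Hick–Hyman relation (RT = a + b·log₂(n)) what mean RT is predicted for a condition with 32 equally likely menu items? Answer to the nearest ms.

1060 ms

With log₂ n on the abscissa the relation is linear; from the two conditions:
  b = (890 − 720) / (log₂ 16 − log₂ 8) = 170 / (4 − 3) = 170 ms/bit
  a = 720 − 170 × 3 = 210 ms
Then RT(32) = 210 + 170 × log₂ 32 = 210 + 170 × 5 ≈ 1060.000 ms.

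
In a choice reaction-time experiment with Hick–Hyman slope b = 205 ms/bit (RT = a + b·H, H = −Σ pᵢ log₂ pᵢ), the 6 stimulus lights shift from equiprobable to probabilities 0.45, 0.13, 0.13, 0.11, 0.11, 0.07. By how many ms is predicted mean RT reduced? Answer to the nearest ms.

68 ms

The RT saving is b·ΔH. Equiprobable H₀ = log₂(6) = 2.5850 bits; with the given probabilities H = 2.2528 bits.
b·(H₀ − H) = 205 × (2.5850 − 2.2528) = 68.09 ms.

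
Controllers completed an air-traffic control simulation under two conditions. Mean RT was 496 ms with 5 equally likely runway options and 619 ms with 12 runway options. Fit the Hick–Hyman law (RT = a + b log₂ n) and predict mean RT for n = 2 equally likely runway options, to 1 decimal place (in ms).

367.3 ms

Solve the two-equation system in a and b:
  b = (619 − 496) / (log₂ 12 − log₂ 5) = 123 / (3.5850 − 2.3219) = 97.385 ms/bit
  a = 496 − 97.385 × 2.3219 = 269.880 ms
Then RT(2) = 269.880 + 97.385 × log₂ 2 = 269.880 + 97.385 × 1 ≈ 367.265 ms.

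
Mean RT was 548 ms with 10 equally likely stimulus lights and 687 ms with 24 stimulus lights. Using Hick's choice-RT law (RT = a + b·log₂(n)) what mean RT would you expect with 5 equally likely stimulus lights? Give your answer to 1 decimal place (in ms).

437.9 ms

With log₂ n on the abscissa the relation is linear; from the two conditions:
  b = (687 − 548) / (log₂ 24 − log₂ 10) = 139 / (4.5850 − 3.3219) = 110.052 ms/bit
  a = 548 − 110.052 × 3.3219 = 182.414 ms
Then RT(5) = 182.414 + 110.052 × log₂ 5 = 182.414 + 110.052 × 2.3219 ≈ 437.948 ms.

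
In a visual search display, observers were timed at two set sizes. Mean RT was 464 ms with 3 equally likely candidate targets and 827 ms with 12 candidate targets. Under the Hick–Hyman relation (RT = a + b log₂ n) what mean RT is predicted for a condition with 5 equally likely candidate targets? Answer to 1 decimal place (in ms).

RT is linear in log₂ n, so two points fix the line:
  b = (827 − 464) / (log₂ 12 − log₂ 3) = 363 / (3.5850 − 1.5850) = 181.500 ms/bit
  a = 464 − 181.500 × 1.5850 = 176.329 ms
Then RT(5) = 176.329 + 181.500 × log₂ 5 = 176.329 + 181.500 × 2.3219 ≈ 597.759 ms.

597.8 ms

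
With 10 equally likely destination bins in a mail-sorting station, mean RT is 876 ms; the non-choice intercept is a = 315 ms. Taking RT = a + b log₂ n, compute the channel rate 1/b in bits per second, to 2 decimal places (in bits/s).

b = (876 − 315)/log₂ 10 = 561/3.3219 = 168.878 ms per bit = 0.16888 s/bit; the reciprocal is 5.921 bits/s.

5.92 bits/s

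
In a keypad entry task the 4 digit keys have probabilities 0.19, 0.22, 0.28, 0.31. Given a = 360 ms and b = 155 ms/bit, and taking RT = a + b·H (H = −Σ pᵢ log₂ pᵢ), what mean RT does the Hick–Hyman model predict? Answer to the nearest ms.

H = 0.19·log₂(1/0.19) + 0.22·log₂(1/0.22) + 0.28·log₂(1/0.28) + 0.31·log₂(1/0.31) = 1.9738 bits.
RT = 360 + 155 × 1.9738 = 665.94 ms.

666 ms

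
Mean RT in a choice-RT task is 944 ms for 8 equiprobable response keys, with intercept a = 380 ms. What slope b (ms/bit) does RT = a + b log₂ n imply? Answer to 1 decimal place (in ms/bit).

188.0 ms/bit

8 alternatives carry log₂ 8 = 3 bits; the choice cost is 944 − 380 = 564 ms, so b = 564/3 = 188.000 ms/bit.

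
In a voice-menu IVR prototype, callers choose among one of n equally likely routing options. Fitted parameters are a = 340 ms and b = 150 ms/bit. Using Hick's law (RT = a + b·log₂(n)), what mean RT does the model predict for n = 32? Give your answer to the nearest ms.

1090 ms

log₂(32) = 5 bits, so RT = 340 + 150 × 5 ≈ 1090.000 ms.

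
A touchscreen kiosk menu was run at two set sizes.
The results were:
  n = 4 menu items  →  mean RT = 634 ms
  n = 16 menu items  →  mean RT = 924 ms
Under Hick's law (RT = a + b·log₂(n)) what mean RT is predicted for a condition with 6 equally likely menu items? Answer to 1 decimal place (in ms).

718.8 ms

With log₂ n on the abscissa the relation is linear; from the two conditions:
  b = (924 − 634) / (log₂ 16 − log₂ 4) = 290 / (4 − 2) = 145.000 ms/bit
  a = 634 − 145.000 × 2 = 344.000 ms
Then RT(6) = 344.000 + 145.000 × log₂ 6 = 344.000 + 145.000 × 2.5850 ≈ 718.820 ms.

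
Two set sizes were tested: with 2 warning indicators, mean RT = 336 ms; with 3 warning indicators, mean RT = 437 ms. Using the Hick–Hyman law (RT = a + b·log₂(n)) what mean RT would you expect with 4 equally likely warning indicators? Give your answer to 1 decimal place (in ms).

RT is linear in log₂ n, so two points fix the line:
  b = (437 − 336) / (log₂ 3 − log₂ 2) = 101 / (1.5850 − 1) = 172.661 ms/bit
  a = 336 − 172.661 × 1 = 163.339 ms
Then RT(4) = 163.339 + 172.661 × log₂ 4 = 163.339 + 172.661 × 2 ≈ 508.661 ms.

508.7 ms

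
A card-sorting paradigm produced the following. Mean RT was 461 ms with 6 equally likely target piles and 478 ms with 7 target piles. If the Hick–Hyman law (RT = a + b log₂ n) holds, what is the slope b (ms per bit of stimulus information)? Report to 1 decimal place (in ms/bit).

76.4 ms/bit

b = (RT₂ − RT₁)/(log₂ n₂ − log₂ n₁) = (478 − 461)/(2.8074 − 2.5850) = 76.441 ms/bit.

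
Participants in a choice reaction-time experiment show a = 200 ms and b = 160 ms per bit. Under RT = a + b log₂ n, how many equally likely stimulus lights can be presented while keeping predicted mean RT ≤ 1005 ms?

Set 200 + 160·log₂ n ≤ 1005 → log₂ n ≤ (1005 − 200)/160 = 5.0312.
So n ≤ 2^5.0312 = 32.701; the largest integer n is 32.

32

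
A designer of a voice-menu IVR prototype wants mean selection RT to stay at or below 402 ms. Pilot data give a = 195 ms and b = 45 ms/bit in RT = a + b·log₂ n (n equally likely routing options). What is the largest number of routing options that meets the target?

24

45·log₂ n ≤ 402 − 195 = 207, giving log₂ n ≤ 4.6000 and n ≤ 24.251. The largest whole number is 24.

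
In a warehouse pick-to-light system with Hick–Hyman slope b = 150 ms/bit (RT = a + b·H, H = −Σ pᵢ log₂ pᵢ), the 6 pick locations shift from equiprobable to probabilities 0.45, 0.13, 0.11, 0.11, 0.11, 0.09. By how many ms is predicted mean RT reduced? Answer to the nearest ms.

Equiprobable entropy H₀ = log₂ 6 = 2.5850 bits.
Skewed entropy H = −Σ pᵢ log₂ pᵢ = 2.2646 bits.
ΔRT = b·(H₀ − H) = 150 × 0.3204 = 48.06 ms.

48 ms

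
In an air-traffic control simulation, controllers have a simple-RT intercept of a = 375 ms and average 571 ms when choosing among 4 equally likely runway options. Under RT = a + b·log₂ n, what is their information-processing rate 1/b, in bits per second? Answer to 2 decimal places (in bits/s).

Choice component = 571 − 375 = 196 ms over log₂(4) = 2 bits.
b = 196 / 2 = 98.000 ms/bit, so 1/b = 10.204 bits/s.

10.20 bits/s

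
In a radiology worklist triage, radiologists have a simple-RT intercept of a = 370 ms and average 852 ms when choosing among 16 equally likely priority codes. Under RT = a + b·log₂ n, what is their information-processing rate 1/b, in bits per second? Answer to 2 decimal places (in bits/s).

Choice component = 852 − 370 = 482 ms over log₂(16) = 4 bits.
b = 482 / 4 = 120.500 ms/bit, so 1/b = 8.299 bits/s.

8.30 bits/s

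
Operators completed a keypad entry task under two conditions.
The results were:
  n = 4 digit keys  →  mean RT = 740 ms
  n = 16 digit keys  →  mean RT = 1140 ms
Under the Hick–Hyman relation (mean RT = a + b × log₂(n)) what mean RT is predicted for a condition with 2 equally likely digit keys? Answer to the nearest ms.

540 ms

Solve the two-equation system in a and b:
  b = (1140 − 740) / (log₂ 16 − log₂ 4) = 400 / (4 − 2) = 200 ms/bit
  a = 740 − 200 × 2 = 340 ms
Then RT(2) = 340 + 200 × log₂ 2 = 340 + 200 × 1 ≈ 540.000 ms.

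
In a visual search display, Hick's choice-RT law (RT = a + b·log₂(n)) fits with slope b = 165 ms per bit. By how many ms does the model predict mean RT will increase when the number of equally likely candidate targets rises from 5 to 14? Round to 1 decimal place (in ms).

245.1 ms

The intercept a cancels: ΔRT = b·(log₂ n₂ − log₂ n₁) = b·log₂(n₂/n₁).
log₂(14) − log₂(5) = 3.8074 − 2.3219 = 1.4854.
ΔRT = 165 × 1.4854 = 245.095 ms.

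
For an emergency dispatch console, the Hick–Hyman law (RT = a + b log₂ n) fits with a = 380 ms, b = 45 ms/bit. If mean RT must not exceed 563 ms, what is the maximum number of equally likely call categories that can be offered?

16

Set 380 + 45·log₂ n ≤ 563 → log₂ n ≤ (563 − 380)/45 = 4.0667.
So n ≤ 2^4.0667 = 16.757; the largest integer n is 16.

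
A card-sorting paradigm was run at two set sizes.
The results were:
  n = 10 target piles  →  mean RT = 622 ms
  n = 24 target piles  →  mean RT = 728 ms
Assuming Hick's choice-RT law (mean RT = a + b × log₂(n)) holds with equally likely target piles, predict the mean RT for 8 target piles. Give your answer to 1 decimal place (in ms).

595.0 ms

Fit slope and intercept:
  b = (728 − 622) / (log₂ 24 − log₂ 10) = 106 / (4.5850 − 3.3219) = 83.925 ms/bit
  a = 622 − 83.925 × 3.3219 = 343.208 ms
Then RT(8) = 343.208 + 83.925 × log₂ 8 = 343.208 + 83.925 × 3 ≈ 594.982 ms.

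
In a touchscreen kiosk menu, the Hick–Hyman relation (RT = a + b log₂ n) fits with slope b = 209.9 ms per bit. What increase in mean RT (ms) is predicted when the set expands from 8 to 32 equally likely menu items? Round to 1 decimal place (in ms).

The intercept a cancels: ΔRT = b·(log₂ n₂ − log₂ n₁) = b·log₂(n₂/n₁).
log₂(32) − log₂(8) = log₂(32/8) = log₂(4) = 2.
ΔRT = 209.9 × 2.0000 = 419.800 ms.

419.8 ms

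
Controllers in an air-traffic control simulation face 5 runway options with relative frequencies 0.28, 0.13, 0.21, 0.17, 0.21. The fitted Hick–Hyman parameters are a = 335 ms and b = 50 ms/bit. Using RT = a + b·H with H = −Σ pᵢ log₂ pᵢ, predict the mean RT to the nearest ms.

H = 0.28·log₂(1/0.28) + 0.13·log₂(1/0.13) + 0.21·log₂(1/0.21) + 0.17·log₂(1/0.17) + 0.21·log₂(1/0.21) = 2.2771 bits.
RT = 335 + 50 × 2.2771 = 448.85 ms.

449 ms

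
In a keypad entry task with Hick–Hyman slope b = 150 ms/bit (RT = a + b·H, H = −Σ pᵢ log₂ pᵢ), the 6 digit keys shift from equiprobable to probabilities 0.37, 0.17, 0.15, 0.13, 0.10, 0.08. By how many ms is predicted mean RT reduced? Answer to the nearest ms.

The RT saving is b·ΔH. Equiprobable H₀ = log₂(6) = 2.5850 bits; with the given probabilities H = 2.3822 bits.
b·(H₀ − H) = 150 × (2.5850 − 2.3822) = 30.41 ms.

30 ms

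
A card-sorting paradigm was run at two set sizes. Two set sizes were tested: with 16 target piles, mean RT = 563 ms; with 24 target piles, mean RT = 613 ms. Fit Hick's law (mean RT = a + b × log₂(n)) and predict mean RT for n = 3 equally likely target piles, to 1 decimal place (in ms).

356.6 ms

Solve the two-equation system in a and b:
  b = (613 − 563) / (log₂ 24 − log₂ 16) = 50 / (4.5850 − 4) = 85.476 ms/bit
  a = 563 − 85.476 × 4 = 221.098 ms
Then RT(3) = 221.098 + 85.476 × log₂ 3 = 221.098 + 85.476 × 1.5850 ≈ 356.573 ms.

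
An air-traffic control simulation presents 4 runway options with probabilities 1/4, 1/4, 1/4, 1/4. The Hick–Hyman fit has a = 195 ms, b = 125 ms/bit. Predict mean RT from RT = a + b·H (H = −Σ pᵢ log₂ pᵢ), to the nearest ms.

445 ms

H = −Σ pᵢ log₂ pᵢ = 0.25·2 + 0.25·2 + 0.25·2 + 0.25·2 = 2.000 bits.
RT = 195 + 125 × 2.000 = 445.00 ms.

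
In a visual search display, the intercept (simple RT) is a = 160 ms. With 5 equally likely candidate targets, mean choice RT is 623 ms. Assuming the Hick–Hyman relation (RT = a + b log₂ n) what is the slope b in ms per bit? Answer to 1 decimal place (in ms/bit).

199.4 ms/bit

5 alternatives carry log₂ 5 = 2.3219 bits; the choice cost is 623 − 160 = 463 ms, so b = 463/2.3219 = 199.403 ms/bit.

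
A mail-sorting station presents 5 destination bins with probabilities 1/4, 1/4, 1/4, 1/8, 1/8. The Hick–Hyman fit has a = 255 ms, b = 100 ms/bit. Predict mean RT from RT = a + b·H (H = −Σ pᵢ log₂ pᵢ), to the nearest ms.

H = −Σ pᵢ log₂ pᵢ = 0.25·2 + 0.25·2 + 0.25·2 + 0.125·3 + 0.125·3 = 2.250 bits.
RT = 255 + 100 × 2.250 = 480.00 ms.

480 ms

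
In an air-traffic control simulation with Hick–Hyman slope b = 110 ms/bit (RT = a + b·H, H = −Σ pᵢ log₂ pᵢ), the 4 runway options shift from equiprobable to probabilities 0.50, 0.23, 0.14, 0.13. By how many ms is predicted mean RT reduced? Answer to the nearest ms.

26 ms

Equiprobable entropy H₀ = log₂ 4 = 2.0000 bits.
Skewed entropy H = −Σ pᵢ log₂ pᵢ = 1.7674 bits.
ΔRT = b·(H₀ − H) = 110 × 0.2326 = 25.58 ms.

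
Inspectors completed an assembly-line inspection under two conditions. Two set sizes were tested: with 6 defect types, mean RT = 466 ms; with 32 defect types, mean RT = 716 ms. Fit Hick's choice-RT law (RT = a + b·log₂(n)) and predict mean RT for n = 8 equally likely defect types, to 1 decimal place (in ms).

509.0 ms

Solve the two-equation system in a and b:
  b = (716 − 466) / (log₂ 32 − log₂ 6) = 250 / (5 − 2.5850) = 103.518 ms/bit
  a = 466 − 103.518 × 2.5850 = 198.410 ms
Then RT(8) = 198.410 + 103.518 × log₂ 8 = 198.410 + 103.518 × 3 ≈ 508.964 ms.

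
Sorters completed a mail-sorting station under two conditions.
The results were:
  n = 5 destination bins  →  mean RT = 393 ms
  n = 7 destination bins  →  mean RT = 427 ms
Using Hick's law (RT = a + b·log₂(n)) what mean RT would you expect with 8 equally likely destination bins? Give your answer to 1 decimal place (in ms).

Fit slope and intercept:
  b = (427 − 393) / (log₂ 7 − log₂ 5) = 34 / (2.8074 − 2.3219) = 70.041 ms/bit
  a = 393 − 70.041 × 2.3219 = 230.369 ms
Then RT(8) = 230.369 + 70.041 × log₂ 8 = 230.369 + 70.041 × 3 ≈ 440.493 ms.

440.5 ms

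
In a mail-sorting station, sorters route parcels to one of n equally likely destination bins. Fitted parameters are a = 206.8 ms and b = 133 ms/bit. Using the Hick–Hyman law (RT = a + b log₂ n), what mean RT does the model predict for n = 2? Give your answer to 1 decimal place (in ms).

339.8 ms

log₂(2) = 1 bits, so RT = 206.8 + 133 × 1 ≈ 339.800 ms.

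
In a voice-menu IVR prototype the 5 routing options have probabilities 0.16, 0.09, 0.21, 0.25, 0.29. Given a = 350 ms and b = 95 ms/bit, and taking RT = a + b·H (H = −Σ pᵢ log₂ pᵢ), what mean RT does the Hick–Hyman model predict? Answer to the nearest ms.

562 ms

H = 0.16·log₂(1/0.16) + 0.09·log₂(1/0.09) + 0.21·log₂(1/0.21) + 0.25·log₂(1/0.25) + 0.29·log₂(1/0.29) = 2.2264 bits.
RT = 350 + 95 × 2.2264 = 561.51 ms.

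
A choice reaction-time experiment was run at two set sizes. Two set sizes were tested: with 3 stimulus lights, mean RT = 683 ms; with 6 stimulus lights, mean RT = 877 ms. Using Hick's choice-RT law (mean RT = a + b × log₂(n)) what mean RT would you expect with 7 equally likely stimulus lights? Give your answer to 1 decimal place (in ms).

RT is linear in log₂ n, so two points fix the line:
  b = (877 − 683) / (log₂ 6 − log₂ 3) = 194 / (2.5850 − 1.5850) = 194.000 ms/bit
  a = 683 − 194.000 × 1.5850 = 375.517 ms
Then RT(7) = 375.517 + 194.000 × log₂ 7 = 375.517 + 194.000 × 2.8074 ≈ 920.144 ms.

920.1 ms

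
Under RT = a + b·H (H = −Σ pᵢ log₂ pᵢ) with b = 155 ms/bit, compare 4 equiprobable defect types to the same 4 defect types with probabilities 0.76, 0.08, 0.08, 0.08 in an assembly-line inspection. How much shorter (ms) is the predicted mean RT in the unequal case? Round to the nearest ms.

128 ms

The RT saving is b·ΔH. Equiprobable H₀ = log₂(4) = 2.0000 bits; with the given probabilities H = 1.1754 bits.
b·(H₀ − H) = 155 × (2.0000 − 1.1754) = 127.81 ms.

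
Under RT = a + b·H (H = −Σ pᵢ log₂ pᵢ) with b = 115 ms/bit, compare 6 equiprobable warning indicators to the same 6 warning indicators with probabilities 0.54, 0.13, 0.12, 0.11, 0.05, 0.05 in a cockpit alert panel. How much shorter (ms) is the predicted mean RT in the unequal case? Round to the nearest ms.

66 ms

The RT saving is b·ΔH. Equiprobable H₀ = log₂(6) = 2.5850 bits; with the given probabilities H = 2.0122 bits.
b·(H₀ − H) = 115 × (2.5850 − 2.0122) = 65.86 ms.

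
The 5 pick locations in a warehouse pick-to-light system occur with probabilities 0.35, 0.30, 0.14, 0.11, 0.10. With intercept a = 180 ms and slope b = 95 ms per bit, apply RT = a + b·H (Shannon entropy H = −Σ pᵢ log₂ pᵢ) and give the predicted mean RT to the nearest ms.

382 ms

H = 0.35·log₂(1/0.35) + 0.30·log₂(1/0.30) + 0.14·log₂(1/0.14) + 0.11·log₂(1/0.11) + 0.10·log₂(1/0.10) = 2.1308 bits.
RT = 180 + 95 × 2.1308 = 382.42 ms.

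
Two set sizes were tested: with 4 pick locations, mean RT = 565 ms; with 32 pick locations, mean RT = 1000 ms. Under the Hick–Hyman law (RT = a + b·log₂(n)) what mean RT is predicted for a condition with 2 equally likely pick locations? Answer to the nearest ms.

Solve the two-equation system in a and b:
  b = (1000 − 565) / (log₂ 32 − log₂ 4) = 435 / (5 − 2) = 145 ms/bit
  a = 565 − 145 × 2 = 275 ms
Then RT(2) = 275 + 145 × log₂ 2 = 275 + 145 × 1 ≈ 420.000 ms.

420 ms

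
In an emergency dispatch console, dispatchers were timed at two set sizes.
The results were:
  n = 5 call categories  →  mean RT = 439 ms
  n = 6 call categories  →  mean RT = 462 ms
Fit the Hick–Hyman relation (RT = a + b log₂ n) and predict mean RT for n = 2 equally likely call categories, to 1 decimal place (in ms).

323.4 ms

RT is linear in log₂ n, so two points fix the line:
  b = (462 − 439) / (log₂ 6 − log₂ 5) = 23 / (2.5850 − 2.3219) = 87.441 ms/bit
  a = 439 − 87.441 × 2.3219 = 235.968 ms
Then RT(2) = 235.968 + 87.441 × log₂ 2 = 235.968 + 87.441 × 1 ≈ 323.409 ms.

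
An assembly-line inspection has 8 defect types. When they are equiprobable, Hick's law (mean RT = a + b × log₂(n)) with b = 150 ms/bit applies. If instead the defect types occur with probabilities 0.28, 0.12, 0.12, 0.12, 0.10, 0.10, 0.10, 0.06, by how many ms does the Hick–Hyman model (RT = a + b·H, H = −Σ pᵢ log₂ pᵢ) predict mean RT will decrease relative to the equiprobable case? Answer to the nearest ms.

Equiprobable entropy H₀ = log₂ 8 = 3.0000 bits.
Skewed entropy H = −Σ pᵢ log₂ pᵢ = 2.8555 bits.
ΔRT = b·(H₀ − H) = 150 × 0.1445 = 21.67 ms.

22 ms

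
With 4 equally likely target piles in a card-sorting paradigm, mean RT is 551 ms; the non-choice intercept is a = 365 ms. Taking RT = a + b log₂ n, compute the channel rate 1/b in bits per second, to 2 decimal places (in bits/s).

10.75 bits/s

Choice component = 551 − 365 = 186 ms over log₂(4) = 2 bits.
b = 186 / 2 = 93.000 ms/bit, so 1/b = 10.753 bits/s.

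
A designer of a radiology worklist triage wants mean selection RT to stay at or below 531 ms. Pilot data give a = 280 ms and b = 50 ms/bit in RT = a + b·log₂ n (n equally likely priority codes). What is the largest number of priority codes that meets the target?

32

Information budget: (531 − 280)/50 = 5.0200 bits, so n ≤ 2^5.0200 = 32.447 → at most 32.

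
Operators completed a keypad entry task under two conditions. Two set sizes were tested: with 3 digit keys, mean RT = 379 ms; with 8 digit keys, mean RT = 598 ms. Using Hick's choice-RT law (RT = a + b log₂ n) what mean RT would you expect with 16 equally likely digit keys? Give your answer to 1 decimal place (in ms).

752.8 ms

Fit slope and intercept:
  b = (598 − 379) / (log₂ 8 − log₂ 3) = 219 / (3 − 1.5850) = 154.766 ms/bit
  a = 379 − 154.766 × 1.5850 = 133.701 ms
Then RT(16) = 133.701 + 154.766 × log₂ 16 = 133.701 + 154.766 × 4 ≈ 752.766 ms.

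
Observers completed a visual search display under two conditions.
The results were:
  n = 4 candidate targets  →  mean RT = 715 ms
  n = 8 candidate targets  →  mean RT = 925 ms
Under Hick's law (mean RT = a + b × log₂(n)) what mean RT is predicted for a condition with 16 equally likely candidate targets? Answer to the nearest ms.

Solve the two-equation system in a and b:
  b = (925 − 715) / (log₂ 8 − log₂ 4) = 210 / (3 − 2) = 210 ms/bit
  a = 715 − 210 × 2 = 295 ms
Then RT(16) = 295 + 210 × log₂ 16 = 295 + 210 × 4 ≈ 1135.000 ms.

1135 ms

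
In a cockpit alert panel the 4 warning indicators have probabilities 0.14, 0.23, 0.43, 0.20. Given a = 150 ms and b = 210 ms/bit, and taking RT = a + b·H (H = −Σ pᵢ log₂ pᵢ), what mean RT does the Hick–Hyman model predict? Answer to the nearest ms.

Entropy contributions −pᵢ log₂ pᵢ: 0.3971, 0.4877, 0.5236, 0.4644; sum H = 1.8727 bits.
RT = a + bH = 150 + 210·1.8727 = 543.27 ms.

543 ms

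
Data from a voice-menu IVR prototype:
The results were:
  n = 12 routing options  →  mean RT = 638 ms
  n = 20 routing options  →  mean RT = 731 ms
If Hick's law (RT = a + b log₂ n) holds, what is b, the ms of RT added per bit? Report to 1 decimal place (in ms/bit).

126.2 ms/bit

b = (RT₂ − RT₁)/(log₂ n₂ − log₂ n₁) = (731 − 638)/(4.3219 − 3.5850) = 126.193 ms/bit.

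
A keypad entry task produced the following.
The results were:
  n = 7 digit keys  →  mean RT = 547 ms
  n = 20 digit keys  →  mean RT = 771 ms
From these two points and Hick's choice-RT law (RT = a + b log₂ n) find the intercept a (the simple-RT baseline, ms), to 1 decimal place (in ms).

131.8 ms

b = (RT₂ − RT₁)/(log₂ n₂ − log₂ n₁) = (771 − 547)/(4.3219 − 2.8074) = 147.896 ms/bit.
a = RT₁ − b·log₂ n₁ = 547 − 147.896 × 2.8074 = 131.802 ms.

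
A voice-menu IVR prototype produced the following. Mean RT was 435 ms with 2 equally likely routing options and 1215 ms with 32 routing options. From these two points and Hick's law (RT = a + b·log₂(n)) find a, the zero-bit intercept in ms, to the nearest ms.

b = (RT₂ − RT₁)/(log₂ n₂ − log₂ n₁) = (1215 − 435)/(5 − 1) = 195 ms/bit.
a = RT₁ − b·log₂ n₁ = 435 − 195 × 1 = 240.000 ms.

240 ms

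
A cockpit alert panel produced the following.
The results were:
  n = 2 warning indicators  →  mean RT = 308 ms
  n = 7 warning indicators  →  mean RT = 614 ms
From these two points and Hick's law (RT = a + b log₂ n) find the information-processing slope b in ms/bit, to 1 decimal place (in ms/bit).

169.3 ms/bit

b = (RT₂ − RT₁)/(log₂ n₂ − log₂ n₁) = (614 − 308)/(2.8074 − 1) = 169.308 ms/bit.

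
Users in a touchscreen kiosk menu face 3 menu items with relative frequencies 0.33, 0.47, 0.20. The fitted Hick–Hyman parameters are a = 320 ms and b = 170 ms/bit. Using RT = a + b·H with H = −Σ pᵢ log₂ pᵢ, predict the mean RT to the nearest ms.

Entropy contributions −pᵢ log₂ pᵢ: 0.5278, 0.5120, 0.4644; sum H = 1.5042 bits.
RT = a + bH = 320 + 170·1.5042 = 575.71 ms.

576 ms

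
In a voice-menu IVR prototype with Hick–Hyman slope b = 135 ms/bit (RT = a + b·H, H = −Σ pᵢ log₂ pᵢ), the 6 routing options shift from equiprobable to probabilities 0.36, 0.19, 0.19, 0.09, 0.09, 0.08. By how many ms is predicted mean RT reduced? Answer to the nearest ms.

31 ms

Equiprobable entropy H₀ = log₂ 6 = 2.5850 bits.
Skewed entropy H = −Σ pᵢ log₂ pᵢ = 2.3579 bits.
ΔRT = b·(H₀ − H) = 135 × 0.2271 = 30.66 ms.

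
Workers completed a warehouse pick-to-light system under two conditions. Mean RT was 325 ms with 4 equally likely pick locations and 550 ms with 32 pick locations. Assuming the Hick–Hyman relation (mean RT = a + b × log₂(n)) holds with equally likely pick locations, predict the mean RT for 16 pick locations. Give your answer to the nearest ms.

Solve the two-equation system in a and b:
  b = (550 − 325) / (log₂ 32 − log₂ 4) = 225 / (5 − 2) = 75 ms/bit
  a = 325 − 75 × 2 = 175 ms
Then RT(16) = 175 + 75 × log₂ 16 = 175 + 75 × 4 ≈ 475.000 ms.

475 ms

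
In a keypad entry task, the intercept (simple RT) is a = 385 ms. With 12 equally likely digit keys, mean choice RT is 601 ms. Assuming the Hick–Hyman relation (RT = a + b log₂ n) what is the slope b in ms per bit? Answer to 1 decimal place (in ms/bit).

60.3 ms/bit

log₂(12) = 3.5850 bits.
b = (RT − a)/log₂ n = (601 − 385) / 3.5850 = 60.252 ms/bit.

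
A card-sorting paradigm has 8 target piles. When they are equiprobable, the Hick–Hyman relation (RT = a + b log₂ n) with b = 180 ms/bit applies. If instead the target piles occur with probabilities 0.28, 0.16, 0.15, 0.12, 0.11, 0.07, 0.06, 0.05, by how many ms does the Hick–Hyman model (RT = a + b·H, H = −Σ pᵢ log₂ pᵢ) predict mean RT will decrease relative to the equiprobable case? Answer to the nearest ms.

Equiprobable entropy H₀ = log₂ 8 = 3.0000 bits.
Skewed entropy H = −Σ pᵢ log₂ pᵢ = 2.7933 bits.
ΔRT = b·(H₀ − H) = 180 × 0.2067 = 37.20 ms.

37 ms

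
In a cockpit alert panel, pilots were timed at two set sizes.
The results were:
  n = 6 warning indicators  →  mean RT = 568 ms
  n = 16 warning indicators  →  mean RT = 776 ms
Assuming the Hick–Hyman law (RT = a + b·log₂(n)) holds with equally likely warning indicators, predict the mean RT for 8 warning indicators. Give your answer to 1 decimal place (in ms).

629.0 ms

RT is linear in log₂ n, so two points fix the line:
  b = (776 − 568) / (log₂ 16 − log₂ 6) = 208 / (4 − 2.5850) = 146.993 ms/bit
  a = 568 − 146.993 × 2.5850 = 188.030 ms
Then RT(8) = 188.030 + 146.993 × log₂ 8 = 188.030 + 146.993 × 3 ≈ 629.007 ms.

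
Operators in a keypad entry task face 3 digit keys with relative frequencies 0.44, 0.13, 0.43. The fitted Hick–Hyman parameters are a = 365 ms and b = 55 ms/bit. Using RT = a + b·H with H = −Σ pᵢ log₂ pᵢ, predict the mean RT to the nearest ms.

444 ms

Entropy contributions −pᵢ log₂ pᵢ: 0.5211, 0.3826, 0.5236; sum H = 1.4274 bits.
RT = a + bH = 365 + 55·1.4274 = 443.50 ms.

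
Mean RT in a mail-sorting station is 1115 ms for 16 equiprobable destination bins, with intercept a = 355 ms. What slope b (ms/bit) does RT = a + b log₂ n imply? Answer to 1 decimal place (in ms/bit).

log₂(16) = 4 bits.
b = (RT − a)/log₂ n = (1115 − 355) / 4 = 190.000 ms/bit.

190.0 ms/bit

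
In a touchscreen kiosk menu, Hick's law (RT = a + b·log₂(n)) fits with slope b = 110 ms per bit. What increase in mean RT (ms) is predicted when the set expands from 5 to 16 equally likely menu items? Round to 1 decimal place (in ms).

184.6 ms

Only the slope matters, since a is common to both: ΔRT = b·log₂(n₂/n₁).
log₂(16) − log₂(5) = 4 − 2.3219 = 1.6781.
ΔRT = 110 × 1.6781 = 184.588 ms.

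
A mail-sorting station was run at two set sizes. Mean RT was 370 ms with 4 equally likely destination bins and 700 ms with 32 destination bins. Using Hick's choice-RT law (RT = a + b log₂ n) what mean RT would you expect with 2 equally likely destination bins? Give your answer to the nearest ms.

260 ms

Fit slope and intercept:
  b = (700 − 370) / (log₂ 32 − log₂ 4) = 330 / (5 − 2) = 110 ms/bit
  a = 370 − 110 × 2 = 150 ms
Then RT(2) = 150 + 110 × log₂ 2 = 150 + 110 × 1 ≈ 260.000 ms.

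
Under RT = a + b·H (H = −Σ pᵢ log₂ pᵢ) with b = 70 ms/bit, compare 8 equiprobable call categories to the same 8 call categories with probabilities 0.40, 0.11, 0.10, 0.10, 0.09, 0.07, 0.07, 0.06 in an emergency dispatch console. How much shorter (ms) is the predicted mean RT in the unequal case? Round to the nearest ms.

Equiprobable entropy H₀ = log₂ 8 = 3.0000 bits.
Skewed entropy H = −Σ pᵢ log₂ pᵢ = 2.6367 bits.
ΔRT = b·(H₀ − H) = 70 × 0.3633 = 25.43 ms.

25 ms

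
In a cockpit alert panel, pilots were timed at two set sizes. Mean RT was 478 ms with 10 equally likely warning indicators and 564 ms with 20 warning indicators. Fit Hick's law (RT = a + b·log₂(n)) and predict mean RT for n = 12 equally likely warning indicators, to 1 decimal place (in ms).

500.6 ms

Solve the two-equation system in a and b:
  b = (564 − 478) / (log₂ 20 − log₂ 10) = 86 / (4.3219 − 3.3219) = 86.000 ms/bit
  a = 478 − 86.000 × 3.3219 = 192.314 ms
Then RT(12) = 192.314 + 86.000 × log₂ 12 = 192.314 + 86.000 × 3.5850 ≈ 500.621 ms.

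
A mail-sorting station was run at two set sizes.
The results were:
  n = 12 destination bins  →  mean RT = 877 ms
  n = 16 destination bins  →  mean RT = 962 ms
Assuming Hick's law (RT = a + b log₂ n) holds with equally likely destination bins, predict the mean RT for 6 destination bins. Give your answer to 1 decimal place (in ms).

672.2 ms

With log₂ n on the abscissa the relation is linear; from the two conditions:
  b = (962 − 877) / (log₂ 16 − log₂ 12) = 85 / (4 − 3.5850) = 204.801 ms/bit
  a = 877 − 204.801 × 3.5850 = 142.797 ms
Then RT(6) = 142.797 + 204.801 × log₂ 6 = 142.797 + 204.801 × 2.5850 ≈ 672.199 ms.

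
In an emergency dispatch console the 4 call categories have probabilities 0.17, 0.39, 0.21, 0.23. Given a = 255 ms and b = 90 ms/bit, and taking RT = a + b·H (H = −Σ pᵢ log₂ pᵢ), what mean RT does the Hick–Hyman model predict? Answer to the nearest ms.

H = 0.17·log₂(1/0.17) + 0.39·log₂(1/0.39) + 0.21·log₂(1/0.21) + 0.23·log₂(1/0.23) = 1.9249 bits.
RT = 255 + 90 × 1.9249 = 428.24 ms.

428 ms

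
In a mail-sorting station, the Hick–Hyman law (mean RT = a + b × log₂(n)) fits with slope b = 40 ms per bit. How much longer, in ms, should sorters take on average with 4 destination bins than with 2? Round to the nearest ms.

40 ms

Only the slope matters, since a is common to both: ΔRT = b·log₂(n₂/n₁).
log₂(4) − log₂(2) = log₂(4/2) = log₂(2) = 1.
ΔRT = 40 × 1.0000 = 40.000 ms.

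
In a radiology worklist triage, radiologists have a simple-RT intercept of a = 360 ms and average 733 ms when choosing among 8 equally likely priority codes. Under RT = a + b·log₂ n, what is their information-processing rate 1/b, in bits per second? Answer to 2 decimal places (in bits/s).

b = (733 − 360)/log₂ 8 = 373/3 = 124.333 ms per bit = 0.12433 s/bit; the reciprocal is 8.043 bits/s.

8.04 bits/s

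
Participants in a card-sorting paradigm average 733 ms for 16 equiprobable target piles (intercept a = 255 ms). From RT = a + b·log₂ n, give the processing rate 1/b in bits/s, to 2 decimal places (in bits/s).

b = (733 − 255)/log₂ 16 = 478/4 = 119.500 ms per bit = 0.11950 s/bit; the reciprocal is 8.368 bits/s.

8.37 bits/s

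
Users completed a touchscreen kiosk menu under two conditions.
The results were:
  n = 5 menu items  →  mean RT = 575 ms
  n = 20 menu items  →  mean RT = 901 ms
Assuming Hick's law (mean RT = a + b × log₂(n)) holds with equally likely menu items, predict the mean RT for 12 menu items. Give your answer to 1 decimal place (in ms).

Solve the two-equation system in a and b:
  b = (901 − 575) / (log₂ 20 − log₂ 5) = 326 / (4.3219 − 2.3219) = 163.000 ms/bit
  a = 575 − 163.000 × 2.3219 = 196.526 ms
Then RT(12) = 196.526 + 163.000 × log₂ 12 = 196.526 + 163.000 × 3.5850 ≈ 780.875 ms.

780.9 ms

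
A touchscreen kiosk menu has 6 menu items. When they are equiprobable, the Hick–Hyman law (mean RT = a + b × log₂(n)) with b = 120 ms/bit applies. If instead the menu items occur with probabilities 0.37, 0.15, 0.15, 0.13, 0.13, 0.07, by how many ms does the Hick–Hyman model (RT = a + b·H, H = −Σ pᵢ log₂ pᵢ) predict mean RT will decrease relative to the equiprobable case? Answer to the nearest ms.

24 ms

Equiprobable entropy H₀ = log₂ 6 = 2.5850 bits.
Skewed entropy H = −Σ pᵢ log₂ pᵢ = 2.3857 bits.
ΔRT = b·(H₀ − H) = 120 × 0.1993 = 23.92 ms.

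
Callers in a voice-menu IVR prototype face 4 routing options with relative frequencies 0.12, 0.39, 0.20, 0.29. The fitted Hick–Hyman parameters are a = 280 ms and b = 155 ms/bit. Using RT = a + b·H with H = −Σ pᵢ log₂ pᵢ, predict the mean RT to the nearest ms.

571 ms

Entropy contributions −pᵢ log₂ pᵢ: 0.3671, 0.5298, 0.4644, 0.5179; sum H = 1.8792 bits.
RT = a + bH = 280 + 155·1.8792 = 571.27 ms.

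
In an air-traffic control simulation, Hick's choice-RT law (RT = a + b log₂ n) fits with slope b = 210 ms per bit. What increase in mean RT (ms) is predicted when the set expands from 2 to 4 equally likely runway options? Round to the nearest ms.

210 ms

ΔRT = (a + b log₂ n₂) − (a + b log₂ n₁) = b·(log₂ n₂ − log₂ n₁).
log₂(4) − log₂(2) = log₂(4/2) = log₂(2) = 1.
ΔRT = 210 × 1.0000 = 210.000 ms.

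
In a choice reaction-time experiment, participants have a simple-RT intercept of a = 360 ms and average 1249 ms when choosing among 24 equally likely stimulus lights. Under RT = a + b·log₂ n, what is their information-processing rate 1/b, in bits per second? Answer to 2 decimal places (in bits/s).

5.16 bits/s

Choice component = 1249 − 360 = 889 ms over log₂(24) = 4.5850 bits.
b = 889 / 4.5850 = 193.895 ms/bit, so 1/b = 5.157 bits/s.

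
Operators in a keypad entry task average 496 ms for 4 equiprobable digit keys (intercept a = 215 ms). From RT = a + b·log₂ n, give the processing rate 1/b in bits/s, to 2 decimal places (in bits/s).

b = (496 − 215)/log₂ 4 = 281/2 = 140.500 ms per bit = 0.14050 s/bit; the reciprocal is 7.117 bits/s.

7.12 bits/s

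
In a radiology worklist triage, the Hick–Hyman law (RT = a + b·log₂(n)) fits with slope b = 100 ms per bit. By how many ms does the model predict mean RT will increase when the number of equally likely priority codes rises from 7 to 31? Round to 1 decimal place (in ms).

214.7 ms

The intercept a cancels: ΔRT = b·(log₂ n₂ − log₂ n₁) = b·log₂(n₂/n₁).
log₂(31) − log₂(7) = 4.9542 − 2.8074 = 2.1468.
ΔRT = 100 × 2.1468 = 214.684 ms.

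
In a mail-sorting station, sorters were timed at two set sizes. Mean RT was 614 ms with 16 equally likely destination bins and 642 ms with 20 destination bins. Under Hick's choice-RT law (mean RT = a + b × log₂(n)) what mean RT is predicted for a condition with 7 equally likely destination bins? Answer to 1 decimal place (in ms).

Fit slope and intercept:
  b = (642 − 614) / (log₂ 20 − log₂ 16) = 28 / (4.3219 − 4) = 86.976 ms/bit
  a = 614 − 86.976 × 4 = 266.096 ms
Then RT(7) = 266.096 + 86.976 × log₂ 7 = 266.096 + 86.976 × 2.8074 ≈ 510.269 ms.

510.3 ms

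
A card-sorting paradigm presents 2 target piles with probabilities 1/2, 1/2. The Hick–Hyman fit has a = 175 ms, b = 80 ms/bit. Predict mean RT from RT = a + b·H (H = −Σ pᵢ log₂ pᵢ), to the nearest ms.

255 ms

Each term −pᵢ log₂ pᵢ: 0.5·1 + 0.5·1; summed, H = 1.000 bits.
Mean RT = a + bH = 175 + 80·1.000 = 255.00 ms.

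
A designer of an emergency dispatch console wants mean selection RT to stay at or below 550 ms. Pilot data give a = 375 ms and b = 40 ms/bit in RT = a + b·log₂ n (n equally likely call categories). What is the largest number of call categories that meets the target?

Set 375 + 40·log₂ n ≤ 550 → log₂ n ≤ (550 − 375)/40 = 4.3750.
So n ≤ 2^4.3750 = 20.749; the largest integer n is 20.

20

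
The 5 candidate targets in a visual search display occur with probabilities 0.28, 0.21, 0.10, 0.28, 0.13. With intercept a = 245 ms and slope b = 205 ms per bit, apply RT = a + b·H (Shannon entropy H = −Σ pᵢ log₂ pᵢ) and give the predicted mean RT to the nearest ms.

699 ms

Entropy contributions −pᵢ log₂ pᵢ: 0.5142, 0.4728, 0.3322, 0.5142, 0.3826; sum H = 2.2161 bits.
RT = a + bH = 245 + 205·2.2161 = 699.30 ms.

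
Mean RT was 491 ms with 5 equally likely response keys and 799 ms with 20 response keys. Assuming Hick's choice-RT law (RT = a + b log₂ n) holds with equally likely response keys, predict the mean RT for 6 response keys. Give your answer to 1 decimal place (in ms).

RT is linear in log₂ n, so two points fix the line:
  b = (799 − 491) / (log₂ 20 − log₂ 5) = 308 / (4.3219 − 2.3219) = 154.000 ms/bit
  a = 491 − 154.000 × 2.3219 = 133.423 ms
Then RT(6) = 133.423 + 154.000 × log₂ 6 = 133.423 + 154.000 × 2.5850 ≈ 531.507 ms.

531.5 ms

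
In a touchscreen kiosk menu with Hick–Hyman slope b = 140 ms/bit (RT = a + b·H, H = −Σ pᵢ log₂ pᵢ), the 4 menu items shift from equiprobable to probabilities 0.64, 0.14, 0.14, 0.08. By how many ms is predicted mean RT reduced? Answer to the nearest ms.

Equiprobable entropy H₀ = log₂ 4 = 2.0000 bits.
Skewed entropy H = −Σ pᵢ log₂ pᵢ = 1.4978 bits.
ΔRT = b·(H₀ − H) = 140 × 0.5022 = 70.31 ms.

70 ms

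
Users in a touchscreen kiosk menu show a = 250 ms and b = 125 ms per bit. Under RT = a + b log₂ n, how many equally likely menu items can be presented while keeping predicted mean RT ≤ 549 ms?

5

Set 250 + 125·log₂ n ≤ 549 → log₂ n ≤ (549 − 250)/125 = 2.3920.
So n ≤ 2^2.3920 = 5.249; the largest integer n is 5.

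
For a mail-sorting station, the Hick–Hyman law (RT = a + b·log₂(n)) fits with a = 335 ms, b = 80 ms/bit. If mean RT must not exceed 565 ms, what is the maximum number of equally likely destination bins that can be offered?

7

80·log₂ n ≤ 565 − 335 = 230, giving log₂ n ≤ 2.8750 and n ≤ 7.336. The largest whole number is 7.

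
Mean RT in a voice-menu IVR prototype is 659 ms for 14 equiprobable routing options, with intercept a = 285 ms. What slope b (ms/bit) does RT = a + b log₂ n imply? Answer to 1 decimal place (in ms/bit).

14 alternatives carry log₂ 14 = 3.8074 bits; the choice cost is 659 − 285 = 374 ms, so b = 374/3.8074 = 98.231 ms/bit.

98.2 ms/bit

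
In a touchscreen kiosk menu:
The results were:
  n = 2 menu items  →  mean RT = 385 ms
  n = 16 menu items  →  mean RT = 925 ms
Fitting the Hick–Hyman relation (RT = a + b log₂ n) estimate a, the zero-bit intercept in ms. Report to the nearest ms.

b = (RT₂ − RT₁)/(log₂ n₂ − log₂ n₁) = (925 − 385)/(4 − 1) = 180 ms/bit.
a = RT₁ − b·log₂ n₁ = 385 − 180 × 1 = 205.000 ms.

205 ms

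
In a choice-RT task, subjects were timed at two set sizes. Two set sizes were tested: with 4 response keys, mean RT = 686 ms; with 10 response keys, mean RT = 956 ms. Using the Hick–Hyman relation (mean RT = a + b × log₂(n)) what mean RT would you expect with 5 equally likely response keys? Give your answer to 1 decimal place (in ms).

751.8 ms

With log₂ n on the abscissa the relation is linear; from the two conditions:
  b = (956 − 686) / (log₂ 10 − log₂ 4) = 270 / (3.3219 − 2) = 204.247 ms/bit
  a = 686 − 204.247 × 2 = 277.506 ms
Then RT(5) = 277.506 + 204.247 × log₂ 5 = 277.506 + 204.247 × 2.3219 ≈ 751.753 ms.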